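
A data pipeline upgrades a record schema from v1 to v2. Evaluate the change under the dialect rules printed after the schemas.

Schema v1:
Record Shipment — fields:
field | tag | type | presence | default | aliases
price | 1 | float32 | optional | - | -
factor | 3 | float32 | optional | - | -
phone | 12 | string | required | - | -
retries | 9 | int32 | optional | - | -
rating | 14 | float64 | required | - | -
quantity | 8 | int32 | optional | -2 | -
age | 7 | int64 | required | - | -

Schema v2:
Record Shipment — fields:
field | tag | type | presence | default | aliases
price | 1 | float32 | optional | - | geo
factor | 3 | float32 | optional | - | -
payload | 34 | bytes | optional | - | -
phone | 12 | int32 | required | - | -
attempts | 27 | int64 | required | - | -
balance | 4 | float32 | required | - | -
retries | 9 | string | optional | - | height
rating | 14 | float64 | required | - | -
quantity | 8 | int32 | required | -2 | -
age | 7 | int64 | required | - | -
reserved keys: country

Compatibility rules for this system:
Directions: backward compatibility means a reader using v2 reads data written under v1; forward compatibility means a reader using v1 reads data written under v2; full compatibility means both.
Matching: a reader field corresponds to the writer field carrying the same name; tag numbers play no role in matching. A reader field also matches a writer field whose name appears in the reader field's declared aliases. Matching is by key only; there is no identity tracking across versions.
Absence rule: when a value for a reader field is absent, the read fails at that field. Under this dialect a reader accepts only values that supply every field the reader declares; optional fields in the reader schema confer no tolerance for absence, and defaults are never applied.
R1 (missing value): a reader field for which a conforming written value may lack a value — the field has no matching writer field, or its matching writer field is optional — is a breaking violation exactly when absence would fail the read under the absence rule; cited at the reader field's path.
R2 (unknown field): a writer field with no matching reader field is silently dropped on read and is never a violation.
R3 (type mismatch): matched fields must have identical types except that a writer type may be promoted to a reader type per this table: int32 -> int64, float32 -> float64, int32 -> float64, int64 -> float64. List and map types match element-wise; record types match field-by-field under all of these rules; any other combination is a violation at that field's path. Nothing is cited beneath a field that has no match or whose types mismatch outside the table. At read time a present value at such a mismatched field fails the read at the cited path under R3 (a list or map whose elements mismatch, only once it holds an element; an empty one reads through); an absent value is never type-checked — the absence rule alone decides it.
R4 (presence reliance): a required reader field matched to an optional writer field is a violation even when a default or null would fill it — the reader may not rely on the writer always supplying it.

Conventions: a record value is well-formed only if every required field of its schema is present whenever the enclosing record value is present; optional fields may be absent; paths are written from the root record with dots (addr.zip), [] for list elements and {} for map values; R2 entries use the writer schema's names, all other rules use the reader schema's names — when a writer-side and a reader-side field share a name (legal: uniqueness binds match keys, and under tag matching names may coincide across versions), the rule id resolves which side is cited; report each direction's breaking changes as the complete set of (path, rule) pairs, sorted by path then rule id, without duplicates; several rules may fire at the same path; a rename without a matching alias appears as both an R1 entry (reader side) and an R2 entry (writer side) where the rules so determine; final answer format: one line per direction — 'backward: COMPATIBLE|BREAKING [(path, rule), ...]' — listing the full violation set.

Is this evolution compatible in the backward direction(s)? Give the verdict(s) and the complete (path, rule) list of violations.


in Shipment below, arrows point writer -> reader
backward for Shipment (reader v2, writer v1):
  float32 -> float32, writer optional: price aligns to price
  float32 -> float32, writer optional: factor aligns to factor
  payload has no writer counterpart
  string -> int32, writer required: phone aligns to phone
  attempts has no writer counterpart
  balance has no writer counterpart
  int32 -> string, writer optional: retries aligns to retries
  float64 -> float64, writer required: rating aligns to rating
  int32 -> int32, writer optional: quantity aligns to quantity
  int64 -> int64, writer required: age aligns to age
  violation R1 at attempts
  violation R1 at balance
  violation R1 at factor
  violation R1 at payload
  violation R3 at phone
  violation R1 at price
  violation R1 at quantity
  violation R4 at quantity
  violation R1 at retries
  violation R3 at retries
  => backward verdict for Shipment: BREAKING, 10 violation(s)

backward: BREAKING [(attempts, R1), (balance, R1), (factor, R1), (payload, R1), (phone, R3), (price, R1), (quantity, R1), (quantity, R4), (retries, R1), (retries, R3)]


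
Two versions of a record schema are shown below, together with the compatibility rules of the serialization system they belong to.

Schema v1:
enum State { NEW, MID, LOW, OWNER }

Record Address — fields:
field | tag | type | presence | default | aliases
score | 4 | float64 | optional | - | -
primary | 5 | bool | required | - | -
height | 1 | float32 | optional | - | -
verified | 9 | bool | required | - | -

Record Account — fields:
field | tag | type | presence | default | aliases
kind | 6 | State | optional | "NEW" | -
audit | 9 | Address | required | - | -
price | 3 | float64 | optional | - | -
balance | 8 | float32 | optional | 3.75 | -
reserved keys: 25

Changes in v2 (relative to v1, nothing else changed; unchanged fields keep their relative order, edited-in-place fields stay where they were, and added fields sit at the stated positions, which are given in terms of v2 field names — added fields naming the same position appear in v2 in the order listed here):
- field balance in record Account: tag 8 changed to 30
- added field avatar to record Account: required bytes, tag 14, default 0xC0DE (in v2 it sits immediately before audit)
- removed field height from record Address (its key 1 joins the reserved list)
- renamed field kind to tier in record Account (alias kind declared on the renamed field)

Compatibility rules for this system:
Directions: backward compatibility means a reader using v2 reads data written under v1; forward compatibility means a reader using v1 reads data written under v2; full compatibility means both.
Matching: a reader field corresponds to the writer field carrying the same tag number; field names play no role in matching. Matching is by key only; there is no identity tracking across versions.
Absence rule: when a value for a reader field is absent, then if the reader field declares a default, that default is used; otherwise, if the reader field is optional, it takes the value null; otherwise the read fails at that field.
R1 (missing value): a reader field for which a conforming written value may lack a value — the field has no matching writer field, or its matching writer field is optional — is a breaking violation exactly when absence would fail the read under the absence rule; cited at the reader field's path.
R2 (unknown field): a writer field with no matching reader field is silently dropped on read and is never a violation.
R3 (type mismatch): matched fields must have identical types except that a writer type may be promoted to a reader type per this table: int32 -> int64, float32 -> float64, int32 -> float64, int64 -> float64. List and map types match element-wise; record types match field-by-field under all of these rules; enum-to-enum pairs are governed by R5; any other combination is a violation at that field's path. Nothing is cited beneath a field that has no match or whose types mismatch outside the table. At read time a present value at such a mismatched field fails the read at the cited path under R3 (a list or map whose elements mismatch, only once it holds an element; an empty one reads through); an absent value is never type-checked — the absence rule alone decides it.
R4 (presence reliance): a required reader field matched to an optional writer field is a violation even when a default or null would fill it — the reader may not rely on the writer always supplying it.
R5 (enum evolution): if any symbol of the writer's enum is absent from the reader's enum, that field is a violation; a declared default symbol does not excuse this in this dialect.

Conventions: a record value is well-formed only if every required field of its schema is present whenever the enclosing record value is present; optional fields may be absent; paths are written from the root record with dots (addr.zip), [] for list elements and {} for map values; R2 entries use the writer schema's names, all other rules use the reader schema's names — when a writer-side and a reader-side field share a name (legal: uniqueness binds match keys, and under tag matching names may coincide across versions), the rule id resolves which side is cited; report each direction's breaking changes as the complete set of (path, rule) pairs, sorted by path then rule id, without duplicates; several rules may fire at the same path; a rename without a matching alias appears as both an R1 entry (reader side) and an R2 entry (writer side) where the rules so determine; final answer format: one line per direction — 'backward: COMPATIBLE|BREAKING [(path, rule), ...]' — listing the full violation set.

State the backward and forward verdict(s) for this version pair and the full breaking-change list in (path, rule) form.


each type pair in Account: writer, then reader
checking backward for Account: reader v2 against writer v1:
  tier: State -> State, writer optional; from kind
  avatar: no writer-side match
  audit: Address -> Address, writer required; from audit
  price: float64 -> float64, writer optional; from price
  balance: no writer-side match
  leftover writer field: balance
  audit.score: float64 -> float64, writer optional; from audit.score
  audit.primary: bool -> bool, writer required; from audit.primary
  audit.verified: bool -> bool, writer required; from audit.verified
  leftover writer field: audit.height
  => no violations; backward on Account: COMPATIBLE
checking forward for Account: reader v1 against writer v2:
  kind: State -> State, writer optional; from tier
  audit: Address -> Address, writer required; from audit
  price: float64 -> float64, writer optional; from price
  balance: no writer-side match
  leftover writer field: avatar
  leftover writer field: balance
  audit.score: float64 -> float64, writer optional; from audit.score
  audit.primary: bool -> bool, writer required; from audit.primary
  audit.height: no writer-side match
  audit.verified: bool -> bool, writer required; from audit.verified
  => no violations; forward on Account: COMPATIBLE

backward: COMPATIBLE []; forward: COMPATIBLE []


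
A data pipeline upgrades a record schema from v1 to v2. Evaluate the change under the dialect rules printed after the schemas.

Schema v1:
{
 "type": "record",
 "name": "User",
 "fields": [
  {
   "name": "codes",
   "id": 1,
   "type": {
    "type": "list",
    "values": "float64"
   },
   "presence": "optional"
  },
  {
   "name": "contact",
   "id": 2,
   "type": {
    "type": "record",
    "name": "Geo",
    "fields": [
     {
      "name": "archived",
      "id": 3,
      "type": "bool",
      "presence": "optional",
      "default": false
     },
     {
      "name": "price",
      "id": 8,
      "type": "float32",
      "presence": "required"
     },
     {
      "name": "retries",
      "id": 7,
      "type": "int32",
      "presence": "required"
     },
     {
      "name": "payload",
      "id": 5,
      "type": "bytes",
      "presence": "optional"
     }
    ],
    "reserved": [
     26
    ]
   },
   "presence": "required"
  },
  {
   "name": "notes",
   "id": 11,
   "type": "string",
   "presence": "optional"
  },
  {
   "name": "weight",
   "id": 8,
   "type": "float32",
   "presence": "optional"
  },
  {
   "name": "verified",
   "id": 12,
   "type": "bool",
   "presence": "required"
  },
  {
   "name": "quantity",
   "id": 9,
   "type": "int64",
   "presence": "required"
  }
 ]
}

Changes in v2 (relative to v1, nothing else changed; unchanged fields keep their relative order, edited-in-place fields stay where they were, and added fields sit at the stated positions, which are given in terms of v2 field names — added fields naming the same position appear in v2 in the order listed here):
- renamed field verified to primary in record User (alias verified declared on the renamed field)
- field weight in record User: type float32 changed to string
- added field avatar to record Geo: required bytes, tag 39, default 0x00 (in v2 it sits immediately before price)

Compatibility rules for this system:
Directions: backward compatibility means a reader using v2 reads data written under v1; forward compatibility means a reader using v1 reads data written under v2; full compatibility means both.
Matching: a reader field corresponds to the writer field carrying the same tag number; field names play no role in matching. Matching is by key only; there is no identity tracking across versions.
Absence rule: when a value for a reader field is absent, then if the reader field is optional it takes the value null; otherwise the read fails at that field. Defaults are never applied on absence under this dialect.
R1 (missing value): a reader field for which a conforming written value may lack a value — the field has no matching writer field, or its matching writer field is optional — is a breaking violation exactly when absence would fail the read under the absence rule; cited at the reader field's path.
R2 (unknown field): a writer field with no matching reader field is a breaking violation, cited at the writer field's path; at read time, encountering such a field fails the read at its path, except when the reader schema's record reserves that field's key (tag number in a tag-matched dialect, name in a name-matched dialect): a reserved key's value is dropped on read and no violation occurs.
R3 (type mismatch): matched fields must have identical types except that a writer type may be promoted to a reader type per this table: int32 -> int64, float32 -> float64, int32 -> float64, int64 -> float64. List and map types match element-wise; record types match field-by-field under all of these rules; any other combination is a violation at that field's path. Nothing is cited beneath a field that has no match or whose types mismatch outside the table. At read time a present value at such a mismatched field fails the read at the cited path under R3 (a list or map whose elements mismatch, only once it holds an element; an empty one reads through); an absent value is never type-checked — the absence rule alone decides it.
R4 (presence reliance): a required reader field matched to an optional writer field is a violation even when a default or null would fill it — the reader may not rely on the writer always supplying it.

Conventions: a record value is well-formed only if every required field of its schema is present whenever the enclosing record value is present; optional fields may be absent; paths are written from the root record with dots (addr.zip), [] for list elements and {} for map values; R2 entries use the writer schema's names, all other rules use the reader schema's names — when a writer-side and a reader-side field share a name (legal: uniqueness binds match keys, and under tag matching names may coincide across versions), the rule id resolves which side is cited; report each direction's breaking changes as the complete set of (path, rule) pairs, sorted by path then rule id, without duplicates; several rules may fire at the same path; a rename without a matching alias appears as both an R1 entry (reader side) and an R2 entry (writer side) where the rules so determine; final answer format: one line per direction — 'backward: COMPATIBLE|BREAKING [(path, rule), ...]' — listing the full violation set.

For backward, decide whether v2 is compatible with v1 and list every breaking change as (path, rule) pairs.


each type pair in User: writer, then reader
backward for User (reader v2, writer v1):
  codes: paired with writer codes (list<float64> -> list<float64>; writer optional)
  contact: paired with writer contact (Geo -> Geo; writer required)
  notes: paired with writer notes (string -> string; writer optional)
  weight: paired with writer weight (float32 -> string; writer optional)
  primary: paired with writer verified (bool -> bool; writer required)
  quantity: paired with writer quantity (int64 -> int64; writer required)
  contact.archived: paired with writer contact.archived (bool -> bool; writer optional)
  contact.avatar: no writer-side match
  contact.price: paired with writer contact.price (float32 -> float32; writer required)
  contact.retries: paired with writer contact.retries (int32 -> int32; writer required)
  contact.payload: paired with writer contact.payload (bytes -> bytes; writer optional)
  violation R1 at contact.avatar
  violation R3 at weight
  => backward verdict for User: BREAKING, 2 violation(s)
diffs on User not affecting the asked answer:
  renamed field verified to primary in record User (alias verified declared on the renamed field) -> triggers nothing under User's printed rules — same verdict

backward: BREAKING [(contact.avatar, R1), (weight, R3)]


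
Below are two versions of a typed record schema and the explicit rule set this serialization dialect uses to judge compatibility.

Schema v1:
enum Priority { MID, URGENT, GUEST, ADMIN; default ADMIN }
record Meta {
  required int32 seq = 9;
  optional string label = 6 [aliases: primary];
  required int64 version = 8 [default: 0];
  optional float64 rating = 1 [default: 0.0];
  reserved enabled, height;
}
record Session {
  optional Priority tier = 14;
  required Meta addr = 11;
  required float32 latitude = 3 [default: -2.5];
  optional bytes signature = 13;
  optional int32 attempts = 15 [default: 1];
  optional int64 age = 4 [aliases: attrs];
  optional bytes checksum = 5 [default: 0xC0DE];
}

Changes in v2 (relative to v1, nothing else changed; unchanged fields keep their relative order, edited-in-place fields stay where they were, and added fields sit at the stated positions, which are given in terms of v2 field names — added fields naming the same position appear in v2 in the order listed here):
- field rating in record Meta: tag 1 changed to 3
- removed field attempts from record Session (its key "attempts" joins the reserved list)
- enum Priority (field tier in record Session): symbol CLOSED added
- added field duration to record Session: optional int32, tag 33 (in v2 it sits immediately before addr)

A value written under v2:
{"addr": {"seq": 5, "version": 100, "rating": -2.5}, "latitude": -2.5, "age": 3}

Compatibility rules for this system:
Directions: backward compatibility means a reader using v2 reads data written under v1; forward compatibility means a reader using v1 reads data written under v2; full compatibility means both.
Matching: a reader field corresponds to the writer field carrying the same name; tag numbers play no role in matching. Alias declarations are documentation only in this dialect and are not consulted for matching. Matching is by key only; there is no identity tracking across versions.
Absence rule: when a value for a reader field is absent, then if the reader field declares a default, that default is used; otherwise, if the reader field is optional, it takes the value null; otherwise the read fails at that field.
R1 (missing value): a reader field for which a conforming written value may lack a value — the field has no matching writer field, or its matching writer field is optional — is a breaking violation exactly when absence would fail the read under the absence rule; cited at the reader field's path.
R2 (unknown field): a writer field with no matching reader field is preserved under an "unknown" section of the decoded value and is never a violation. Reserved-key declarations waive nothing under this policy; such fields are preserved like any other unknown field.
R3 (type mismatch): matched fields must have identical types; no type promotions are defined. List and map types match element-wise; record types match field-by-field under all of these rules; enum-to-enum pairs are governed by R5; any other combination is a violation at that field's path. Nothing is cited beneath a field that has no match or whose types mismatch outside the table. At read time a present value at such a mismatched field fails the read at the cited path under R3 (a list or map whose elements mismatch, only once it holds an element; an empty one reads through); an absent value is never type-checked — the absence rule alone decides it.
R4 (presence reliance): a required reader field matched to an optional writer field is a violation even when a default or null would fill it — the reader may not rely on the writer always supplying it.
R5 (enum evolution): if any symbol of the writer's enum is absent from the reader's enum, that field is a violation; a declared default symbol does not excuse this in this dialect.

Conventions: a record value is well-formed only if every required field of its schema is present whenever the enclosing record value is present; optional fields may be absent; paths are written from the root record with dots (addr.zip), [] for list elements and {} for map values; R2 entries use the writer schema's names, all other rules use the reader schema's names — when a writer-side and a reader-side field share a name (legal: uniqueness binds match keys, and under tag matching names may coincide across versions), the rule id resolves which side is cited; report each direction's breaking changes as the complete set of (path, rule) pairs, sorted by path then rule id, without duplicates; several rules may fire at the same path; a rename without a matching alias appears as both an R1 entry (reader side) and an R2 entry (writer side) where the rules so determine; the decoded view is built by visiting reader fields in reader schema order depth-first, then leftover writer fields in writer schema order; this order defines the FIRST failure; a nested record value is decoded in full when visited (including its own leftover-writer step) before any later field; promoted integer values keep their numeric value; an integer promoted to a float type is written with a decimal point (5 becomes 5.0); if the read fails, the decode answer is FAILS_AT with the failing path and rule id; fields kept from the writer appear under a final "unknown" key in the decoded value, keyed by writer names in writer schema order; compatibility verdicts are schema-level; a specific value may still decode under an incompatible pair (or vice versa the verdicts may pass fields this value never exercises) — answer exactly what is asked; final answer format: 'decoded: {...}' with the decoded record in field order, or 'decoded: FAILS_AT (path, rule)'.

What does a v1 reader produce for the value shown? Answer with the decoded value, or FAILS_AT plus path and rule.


decoded: {"tier": null, "addr": {"seq": 5, "label": null, "version": 100, "rating": -2.5}, "latitude": -2.5, "signature": null, "attempts": 1, "age": 3, "checksum": 0xC0DE}

each type pair in Session: writer, then reader
decode (reader v1):
  tier := null (missing; optional => null)
  addr.seq := 5
  addr.label := null (missing; optional => null)
  addr.version := 100
  addr.rating := -2.5
  latitude := -2.5
  signature := null (missing; optional => null)
  attempts := 1 (missing; default applied)
  age := 3
  checksum := 0xC0DE (missing; default applied)
  => decoded: {"tier": null, "addr": {"seq": 5, "label": null, "version": 100, "rating": -2.5}, "latitude": -2.5, "signature": null, "attempts": 1, "age": 3, "checksum": 0xC0DE}
checking off the Session differences that do not matter here:
  field rating in record Meta: tag 1 changed to 3 -> fires no rule on Session under this dialect and leaves the result unchanged
  removed field attempts from record Session (its key "attempts" joins the reserved list) -> fires no rule on Session under this dialect and leaves the result unchanged
  enum Priority (field tier in record Session): symbol CLOSED added -> changes Session's schema-level verdicts only — the decode of this value is the same
  added field duration to record Session: optional int32, tag 33 (in v2 it sits immediately before addr) -> fires no rule on Session under this dialect and leaves the result unchanged


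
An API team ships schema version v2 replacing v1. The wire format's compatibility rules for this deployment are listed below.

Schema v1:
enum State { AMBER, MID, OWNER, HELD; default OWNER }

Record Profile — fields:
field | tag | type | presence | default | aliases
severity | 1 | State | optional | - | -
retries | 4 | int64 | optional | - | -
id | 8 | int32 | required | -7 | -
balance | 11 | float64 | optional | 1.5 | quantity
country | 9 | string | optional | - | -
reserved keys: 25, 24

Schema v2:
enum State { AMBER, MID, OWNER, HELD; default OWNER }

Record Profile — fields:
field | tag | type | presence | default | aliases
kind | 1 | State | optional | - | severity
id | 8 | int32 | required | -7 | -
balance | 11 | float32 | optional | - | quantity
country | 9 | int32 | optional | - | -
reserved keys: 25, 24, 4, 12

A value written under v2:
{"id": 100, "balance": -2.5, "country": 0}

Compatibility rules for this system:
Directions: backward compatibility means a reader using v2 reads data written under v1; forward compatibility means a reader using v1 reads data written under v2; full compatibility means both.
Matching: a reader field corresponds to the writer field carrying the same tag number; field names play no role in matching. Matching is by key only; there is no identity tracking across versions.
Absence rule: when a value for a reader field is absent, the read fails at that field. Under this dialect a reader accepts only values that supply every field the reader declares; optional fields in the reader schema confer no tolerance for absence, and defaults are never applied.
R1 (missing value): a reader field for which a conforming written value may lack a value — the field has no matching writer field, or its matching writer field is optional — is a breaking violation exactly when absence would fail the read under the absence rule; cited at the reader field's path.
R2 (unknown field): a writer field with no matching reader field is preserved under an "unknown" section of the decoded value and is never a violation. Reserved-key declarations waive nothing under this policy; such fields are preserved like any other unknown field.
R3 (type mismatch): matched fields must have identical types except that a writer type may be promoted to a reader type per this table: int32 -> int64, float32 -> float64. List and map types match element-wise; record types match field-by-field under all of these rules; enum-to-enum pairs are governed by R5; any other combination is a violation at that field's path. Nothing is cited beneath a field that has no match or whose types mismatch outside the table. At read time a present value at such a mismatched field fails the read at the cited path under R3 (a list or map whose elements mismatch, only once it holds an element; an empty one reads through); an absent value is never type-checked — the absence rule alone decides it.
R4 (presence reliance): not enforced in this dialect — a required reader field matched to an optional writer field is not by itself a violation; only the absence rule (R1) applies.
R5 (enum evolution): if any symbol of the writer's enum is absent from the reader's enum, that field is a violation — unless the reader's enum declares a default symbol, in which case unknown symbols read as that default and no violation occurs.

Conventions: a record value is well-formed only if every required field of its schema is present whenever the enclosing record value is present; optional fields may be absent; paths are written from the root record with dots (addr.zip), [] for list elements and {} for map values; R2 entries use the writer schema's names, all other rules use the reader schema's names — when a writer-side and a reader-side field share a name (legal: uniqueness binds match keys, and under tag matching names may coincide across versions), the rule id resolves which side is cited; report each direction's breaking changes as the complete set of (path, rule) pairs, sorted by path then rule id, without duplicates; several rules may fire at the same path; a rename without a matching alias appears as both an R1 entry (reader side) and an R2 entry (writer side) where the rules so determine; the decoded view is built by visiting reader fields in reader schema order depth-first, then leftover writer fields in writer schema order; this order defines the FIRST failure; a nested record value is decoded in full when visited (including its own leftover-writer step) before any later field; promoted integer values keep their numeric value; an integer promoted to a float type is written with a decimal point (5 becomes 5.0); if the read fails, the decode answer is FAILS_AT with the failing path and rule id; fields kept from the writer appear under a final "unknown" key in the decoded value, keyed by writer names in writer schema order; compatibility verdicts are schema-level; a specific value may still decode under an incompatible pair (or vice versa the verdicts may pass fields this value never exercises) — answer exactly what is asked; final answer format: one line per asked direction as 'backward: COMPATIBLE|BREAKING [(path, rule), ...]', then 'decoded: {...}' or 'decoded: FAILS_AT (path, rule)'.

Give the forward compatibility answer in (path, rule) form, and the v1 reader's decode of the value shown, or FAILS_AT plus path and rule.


the writer's type comes first in each Profile pair
checking forward for Profile: reader v1 against writer v2:
  severity: State -> State, writer optional; from kind
  no writer field matches reader retries
  id: int32 -> int32, writer required; from id
  balance: float32 -> float64, writer optional; from balance
  country: int32 -> string, writer optional; from country
  violation R1 at balance
  violation R1 at country
  violation R3 at country
  violation R1 at retries
  violation R1 at severity
  => forward: BREAKING (5)
decoding the Profile value with the v1 reader:
  read fails at severity under R1 (no fill)
  => FAILS_AT (severity, R1)
remaining Profile differences; none change what is asked:
  removed field retries from record Profile (its key 4 joins the reserved list) -> matters only for Profile's backward compatibility — outside the asked direction
  field balance in record Profile: type float64 changed to float32 (its default is dropped) -> matters only for Profile's backward compatibility — outside the asked direction

forward: BREAKING [(balance, R1), (country, R1), (country, R3), (retries, R1), (severity, R1)]; decoded: FAILS_AT (severity, R1)


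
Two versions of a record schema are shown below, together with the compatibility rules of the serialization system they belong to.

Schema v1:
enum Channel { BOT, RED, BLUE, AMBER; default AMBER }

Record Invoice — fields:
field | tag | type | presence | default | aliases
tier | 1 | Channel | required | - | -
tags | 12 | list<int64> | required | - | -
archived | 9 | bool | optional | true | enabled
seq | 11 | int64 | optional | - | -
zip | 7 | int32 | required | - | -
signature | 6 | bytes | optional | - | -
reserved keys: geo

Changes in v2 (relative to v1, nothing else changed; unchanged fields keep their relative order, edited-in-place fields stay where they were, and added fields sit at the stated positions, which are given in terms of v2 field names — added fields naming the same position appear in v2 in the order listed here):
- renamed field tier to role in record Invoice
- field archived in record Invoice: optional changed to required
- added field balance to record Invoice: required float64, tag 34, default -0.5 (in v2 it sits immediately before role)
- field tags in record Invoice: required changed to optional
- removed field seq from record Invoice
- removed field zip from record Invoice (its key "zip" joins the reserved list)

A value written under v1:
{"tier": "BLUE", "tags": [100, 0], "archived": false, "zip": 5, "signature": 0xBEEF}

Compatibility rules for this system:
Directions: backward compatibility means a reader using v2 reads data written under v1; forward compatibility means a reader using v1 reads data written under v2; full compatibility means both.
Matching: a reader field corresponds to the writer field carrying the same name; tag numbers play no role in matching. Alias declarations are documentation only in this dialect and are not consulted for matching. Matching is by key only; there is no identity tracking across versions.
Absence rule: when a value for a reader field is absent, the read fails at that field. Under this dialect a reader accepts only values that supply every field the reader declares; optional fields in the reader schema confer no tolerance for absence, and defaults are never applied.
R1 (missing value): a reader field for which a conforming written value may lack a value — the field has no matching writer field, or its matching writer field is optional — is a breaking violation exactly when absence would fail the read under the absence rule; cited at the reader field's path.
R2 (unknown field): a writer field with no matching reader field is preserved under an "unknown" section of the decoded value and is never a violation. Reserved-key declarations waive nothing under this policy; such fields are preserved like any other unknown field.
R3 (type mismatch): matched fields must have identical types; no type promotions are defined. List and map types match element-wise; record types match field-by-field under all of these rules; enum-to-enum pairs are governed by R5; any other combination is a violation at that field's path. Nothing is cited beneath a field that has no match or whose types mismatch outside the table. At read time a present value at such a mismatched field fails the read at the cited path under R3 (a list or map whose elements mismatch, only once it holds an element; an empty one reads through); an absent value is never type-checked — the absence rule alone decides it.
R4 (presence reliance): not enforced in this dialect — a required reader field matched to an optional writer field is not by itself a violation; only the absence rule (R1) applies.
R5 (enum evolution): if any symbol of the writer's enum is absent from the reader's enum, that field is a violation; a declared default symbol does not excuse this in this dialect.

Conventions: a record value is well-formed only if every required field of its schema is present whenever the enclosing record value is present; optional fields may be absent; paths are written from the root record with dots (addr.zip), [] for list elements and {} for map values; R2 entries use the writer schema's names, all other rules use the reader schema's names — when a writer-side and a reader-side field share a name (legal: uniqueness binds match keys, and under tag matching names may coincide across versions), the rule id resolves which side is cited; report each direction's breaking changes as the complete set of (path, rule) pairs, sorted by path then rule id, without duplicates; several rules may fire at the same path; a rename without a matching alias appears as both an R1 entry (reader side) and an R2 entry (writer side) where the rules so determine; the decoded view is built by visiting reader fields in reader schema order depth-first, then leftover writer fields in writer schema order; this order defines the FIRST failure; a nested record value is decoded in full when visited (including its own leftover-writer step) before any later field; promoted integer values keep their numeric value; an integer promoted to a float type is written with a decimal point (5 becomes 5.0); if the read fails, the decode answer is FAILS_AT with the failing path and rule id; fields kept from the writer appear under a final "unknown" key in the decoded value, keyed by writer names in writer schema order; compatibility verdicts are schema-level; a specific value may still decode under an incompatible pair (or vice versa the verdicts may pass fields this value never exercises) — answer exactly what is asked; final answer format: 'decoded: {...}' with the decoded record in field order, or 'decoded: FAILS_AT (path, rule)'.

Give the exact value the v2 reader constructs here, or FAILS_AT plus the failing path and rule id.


arrows below run writer -> reader for Invoice
migrating the Invoice value to v2:
  read fails at balance under R1 (no fill)
  => FAILS_AT (balance, R1)
the other Invoice changes do not affect what is asked:
  renamed field tier to role in record Invoice -> affects the rule determinations only; this particular Invoice value decodes identically
  field archived in record Invoice: optional changed to required -> affects the rule determinations only; this particular Invoice value decodes identically
  field tags in record Invoice: required changed to optional -> affects the rule determinations only; this particular Invoice value decodes identically
  removed field seq from record Invoice -> affects the rule determinations only; this particular Invoice value decodes identically
  removed field zip from record Invoice (its key "zip" joins the reserved list) -> affects the rule determinations only; this particular Invoice value decodes identically

decoded: FAILS_AT (balance, R1)


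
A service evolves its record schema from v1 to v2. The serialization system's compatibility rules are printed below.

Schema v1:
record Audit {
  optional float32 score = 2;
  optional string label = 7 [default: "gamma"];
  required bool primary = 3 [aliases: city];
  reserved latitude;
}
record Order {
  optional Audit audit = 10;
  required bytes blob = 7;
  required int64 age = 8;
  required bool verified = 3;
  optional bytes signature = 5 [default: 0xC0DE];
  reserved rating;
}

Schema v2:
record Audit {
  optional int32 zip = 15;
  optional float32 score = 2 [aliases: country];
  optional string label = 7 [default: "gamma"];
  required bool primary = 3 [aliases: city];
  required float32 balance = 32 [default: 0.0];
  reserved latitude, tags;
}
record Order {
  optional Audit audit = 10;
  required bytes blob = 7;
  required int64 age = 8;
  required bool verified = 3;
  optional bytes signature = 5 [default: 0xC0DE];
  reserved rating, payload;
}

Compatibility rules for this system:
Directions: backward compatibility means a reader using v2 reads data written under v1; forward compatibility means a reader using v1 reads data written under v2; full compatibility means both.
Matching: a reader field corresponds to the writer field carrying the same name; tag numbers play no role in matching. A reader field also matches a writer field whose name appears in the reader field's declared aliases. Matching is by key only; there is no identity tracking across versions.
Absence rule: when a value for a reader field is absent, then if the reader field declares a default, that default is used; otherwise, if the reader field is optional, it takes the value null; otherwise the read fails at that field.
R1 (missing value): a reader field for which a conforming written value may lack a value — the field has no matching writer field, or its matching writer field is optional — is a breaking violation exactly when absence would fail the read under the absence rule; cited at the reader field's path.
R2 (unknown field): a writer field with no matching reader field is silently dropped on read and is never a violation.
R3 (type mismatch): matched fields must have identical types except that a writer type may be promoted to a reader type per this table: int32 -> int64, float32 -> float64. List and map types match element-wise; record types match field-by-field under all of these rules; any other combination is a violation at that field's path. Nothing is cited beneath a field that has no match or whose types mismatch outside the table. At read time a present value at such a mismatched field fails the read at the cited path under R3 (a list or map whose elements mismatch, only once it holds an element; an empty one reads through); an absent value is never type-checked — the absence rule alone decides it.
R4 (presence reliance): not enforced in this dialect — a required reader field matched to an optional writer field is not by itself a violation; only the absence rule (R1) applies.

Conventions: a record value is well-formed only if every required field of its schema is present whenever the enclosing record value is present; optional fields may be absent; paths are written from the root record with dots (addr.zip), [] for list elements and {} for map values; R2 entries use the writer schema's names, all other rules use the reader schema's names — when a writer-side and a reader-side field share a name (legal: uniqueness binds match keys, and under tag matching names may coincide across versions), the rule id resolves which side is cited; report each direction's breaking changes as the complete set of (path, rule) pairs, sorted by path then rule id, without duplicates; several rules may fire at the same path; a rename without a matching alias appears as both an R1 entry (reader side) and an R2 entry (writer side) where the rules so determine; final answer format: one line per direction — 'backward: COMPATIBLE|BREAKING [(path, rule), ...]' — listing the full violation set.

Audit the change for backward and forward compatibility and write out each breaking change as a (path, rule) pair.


backward: COMPATIBLE []; forward: COMPATIBLE []

the writer's type comes first in each Order pair
backward analysis of Order with v2 as reader and v1 as writer:
  audit <- audit (Audit -> Audit, writer optional)
  blob <- blob (bytes -> bytes, writer required)
  age <- age (int64 -> int64, writer required)
  verified <- verified (bool -> bool, writer required)
  signature <- signature (bytes -> bytes, writer optional)
  audit.zip: no writer-side match
  audit.score <- audit.score (float32 -> float32, writer optional)
  audit.label <- audit.label (string -> string, writer optional)
  audit.primary <- audit.primary (bool -> bool, writer required)
  audit.balance: no writer-side match
  => backward: COMPATIBLE
forward analysis of Order with v1 as reader and v2 as writer:
  audit <- audit (Audit -> Audit, writer optional)
  blob <- blob (bytes -> bytes, writer required)
  age <- age (int64 -> int64, writer required)
  verified <- verified (bool -> bool, writer required)
  signature <- signature (bytes -> bytes, writer optional)
  audit.score <- audit.score (float32 -> float32, writer optional)
  audit.label <- audit.label (string -> string, writer optional)
  audit.primary <- audit.primary (bool -> bool, writer required)
  leftover writer field: audit.zip
  leftover writer field: audit.balance
  => forward: COMPATIBLE
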